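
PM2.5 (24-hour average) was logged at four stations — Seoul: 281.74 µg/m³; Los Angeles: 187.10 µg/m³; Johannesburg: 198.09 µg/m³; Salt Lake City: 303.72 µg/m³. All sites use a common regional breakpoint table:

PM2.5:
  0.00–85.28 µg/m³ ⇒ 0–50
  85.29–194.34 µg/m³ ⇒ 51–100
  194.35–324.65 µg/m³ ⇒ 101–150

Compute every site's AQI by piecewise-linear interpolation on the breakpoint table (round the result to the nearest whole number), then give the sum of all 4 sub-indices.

Seoul 281.74: bracket 194.35–324.65 → index 101–150; slope 49/130.30, offset 87.39.
AQI = 101 + 49/130.30·87.39 ≈ 133.86 ⇒ 134.
Los Angeles: 187.10 ∈ [85.29, 194.34] ↔ index [51, 100].
51 + (187.10−85.29)·(100−51)/(194.34−85.29) = 51 + 101.81·49/109.05 ≈ 96.75, so AQI = 97.
Johannesburg 198.09: bracket 194.35–324.65 → index 101–150; slope 49/130.30, offset 3.74.
AQI = 101 + 49/130.30·3.74 ≈ 102.41 ⇒ 102.
Salt Lake City 303.72: bracket 194.35–324.65 → index 101–150; slope 49/130.30, offset 109.37.
AQI = 101 + 49/130.30·109.37 ≈ 142.13 ⇒ 142.
AQIs: Seoul=134, Los Angeles=97, Johannesburg=102, Salt Lake City=142. Sum = 134 + 97 + 102 + 142 = 475.

475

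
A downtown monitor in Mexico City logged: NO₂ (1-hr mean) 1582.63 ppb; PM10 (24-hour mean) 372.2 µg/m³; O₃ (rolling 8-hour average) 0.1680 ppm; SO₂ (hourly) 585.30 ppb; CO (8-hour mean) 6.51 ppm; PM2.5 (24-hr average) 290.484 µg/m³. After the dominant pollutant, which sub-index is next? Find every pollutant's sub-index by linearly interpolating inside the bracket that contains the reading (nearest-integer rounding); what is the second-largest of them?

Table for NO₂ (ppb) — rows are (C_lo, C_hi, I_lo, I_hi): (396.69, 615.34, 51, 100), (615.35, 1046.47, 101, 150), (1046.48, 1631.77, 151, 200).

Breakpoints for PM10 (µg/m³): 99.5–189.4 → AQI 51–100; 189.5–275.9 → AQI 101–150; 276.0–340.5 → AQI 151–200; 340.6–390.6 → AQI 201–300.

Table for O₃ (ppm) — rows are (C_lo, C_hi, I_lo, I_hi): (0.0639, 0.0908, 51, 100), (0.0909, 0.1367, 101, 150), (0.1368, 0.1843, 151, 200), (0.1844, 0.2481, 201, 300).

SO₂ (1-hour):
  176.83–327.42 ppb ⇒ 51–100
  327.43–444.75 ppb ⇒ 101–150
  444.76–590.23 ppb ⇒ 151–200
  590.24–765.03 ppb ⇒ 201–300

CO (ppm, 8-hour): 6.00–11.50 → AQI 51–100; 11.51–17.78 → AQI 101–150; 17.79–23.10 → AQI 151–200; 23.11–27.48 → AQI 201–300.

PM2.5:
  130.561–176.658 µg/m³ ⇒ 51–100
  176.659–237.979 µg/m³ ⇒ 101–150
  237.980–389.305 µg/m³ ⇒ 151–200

198

NO₂: 1582.63 lies in 1046.48–1631.77, so I_lo=151, I_hi=200, C_lo=1046.48, C_hi=1631.77.
(200−151)/(1631.77−1046.48) × (1582.63−1046.48) + 151 = 49/585.29 × 536.15 + 151 ≈ 195.89 → 196.
PM10: 372.2 lies in 340.6–390.6, so I_lo=201, I_hi=300, C_lo=340.6, C_hi=390.6.
(300−201)/(390.6−340.6) × (372.2−340.6) + 201 = 99/50.0 × 31.6 + 201 ≈ 263.57 → 264.
O₃ 0.1680: bracket 0.1368–0.1843 → index 151–200; slope 49/0.0475, offset 0.0312.
AQI = 151 + 49/0.0475·0.0312 ≈ 183.19 ⇒ 183.
SO₂ 585.30: bracket 444.76–590.23 → index 151–200; slope 49/145.47, offset 140.54.
AQI = 151 + 49/145.47·140.54 ≈ 198.34 ⇒ 198.
CO: row 6.00–11.50 (AQI 51–100). (100−51)·(6.51−6.00)/(11.50−6.00) + 51 = 49·0.51/5.50 + 51 ≈ 55.54 → 56.
PM2.5: row 237.980–389.305 (AQI 151–200). (200−151)·(290.484−237.980)/(389.305−237.980) + 151 = 49·52.504/151.325 + 151 ≈ 168.00 → 168.
Sub-indices: NO₂→196, PM10→264, O₃→183, SO₂→198, CO→56, PM2.5→168. Ranked high→low: 264, 198, 196, 183, 168, 56. Second-highest sub-index = 198.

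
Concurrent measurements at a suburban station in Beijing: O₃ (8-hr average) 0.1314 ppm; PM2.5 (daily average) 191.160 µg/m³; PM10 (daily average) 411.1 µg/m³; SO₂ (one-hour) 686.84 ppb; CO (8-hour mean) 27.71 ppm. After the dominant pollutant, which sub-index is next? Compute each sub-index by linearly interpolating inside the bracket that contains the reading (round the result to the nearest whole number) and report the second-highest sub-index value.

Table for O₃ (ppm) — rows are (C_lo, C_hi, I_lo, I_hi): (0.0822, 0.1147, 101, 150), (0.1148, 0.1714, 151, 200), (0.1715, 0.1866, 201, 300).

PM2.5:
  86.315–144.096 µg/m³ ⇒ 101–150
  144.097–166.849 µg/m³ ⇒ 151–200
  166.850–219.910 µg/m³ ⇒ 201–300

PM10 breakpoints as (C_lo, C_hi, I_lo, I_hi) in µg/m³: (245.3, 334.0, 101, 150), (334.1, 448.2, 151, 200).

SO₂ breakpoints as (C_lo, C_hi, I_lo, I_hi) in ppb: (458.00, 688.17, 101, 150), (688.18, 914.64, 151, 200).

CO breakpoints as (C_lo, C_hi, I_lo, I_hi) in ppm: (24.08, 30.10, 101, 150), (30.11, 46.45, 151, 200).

184

O₃: 0.1314 ∈ [0.1148, 0.1714] ↔ index [151, 200].
151 + (0.1314−0.1148)·(200−151)/(0.1714−0.1148) = 151 + 0.0166·49/0.0566 ≈ 165.37, so AQI = 165.
PM2.5: 191.160 lies in 166.850–219.910, so I_lo=201, I_hi=300, C_lo=166.850, C_hi=219.910.
(300−201)/(219.910−166.850) × (191.160−166.850) + 201 = 99/53.060 × 24.310 + 201 ≈ 246.36 → 246.
PM10 411.1: bracket 334.1–448.2 → index 151–200; slope 49/114.1, offset 77.0.
AQI = 151 + 49/114.1·77.0 ≈ 184.07 ⇒ 184.
SO₂: 686.84 lies in 458.00–688.17, so I_lo=101, I_hi=150, C_lo=458.00, C_hi=688.17.
(150−101)/(688.17−458.00) × (686.84−458.00) + 101 = 49/230.17 × 228.84 + 101 ≈ 149.72 → 150.
CO: 27.71 ∈ [24.08, 30.10] ↔ index [101, 150].
101 + (27.71−24.08)·(150−101)/(30.10−24.08) = 101 + 3.63·49/6.02 ≈ 130.55, so AQI = 131.
Sub-indices: O₃→165, PM2.5→246, PM10→184, SO₂→150, CO→131. Ranked high→low: 246, 184, 165, 150, 131. Second-highest sub-index = 184.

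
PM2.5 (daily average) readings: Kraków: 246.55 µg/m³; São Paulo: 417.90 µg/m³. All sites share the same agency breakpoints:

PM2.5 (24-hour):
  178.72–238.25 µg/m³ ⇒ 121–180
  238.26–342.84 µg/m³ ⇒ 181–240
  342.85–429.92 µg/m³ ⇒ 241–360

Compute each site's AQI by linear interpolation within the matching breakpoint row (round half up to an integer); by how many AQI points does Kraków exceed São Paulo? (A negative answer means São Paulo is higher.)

Kraków: 246.55 ∈ [238.26, 342.84] ↔ index [181, 240].
181 + (246.55−238.26)·(240−181)/(342.84−238.26) = 181 + 8.29·59/104.58 ≈ 185.68, so AQI = 186.
São Paulo: 417.90 lies in 342.85–429.92, so I_lo=241, I_hi=360, C_lo=342.85, C_hi=429.92.
(360−241)/(429.92−342.85) × (417.90−342.85) + 241 = 119/87.07 × 75.05 + 241 ≈ 343.57 → 344.
AQIs: Kraków=186, São Paulo=344. Kraków (186) − São Paulo (344) = -158.

-158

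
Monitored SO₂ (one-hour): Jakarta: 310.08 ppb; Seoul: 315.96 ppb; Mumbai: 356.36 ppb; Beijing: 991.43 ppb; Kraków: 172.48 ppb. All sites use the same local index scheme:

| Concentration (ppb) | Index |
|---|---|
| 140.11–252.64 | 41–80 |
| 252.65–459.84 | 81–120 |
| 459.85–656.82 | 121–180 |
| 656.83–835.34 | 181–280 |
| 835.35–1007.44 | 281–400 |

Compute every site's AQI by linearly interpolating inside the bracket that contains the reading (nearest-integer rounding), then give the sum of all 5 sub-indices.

727

Jakarta: 310.08 ∈ [252.65, 459.84] ↔ index [81, 120].
81 + (310.08−252.65)·(120−81)/(459.84−252.65) = 81 + 57.43·39/207.19 ≈ 91.81, so AQI = 92.
Seoul: row 252.65–459.84 (AQI 81–120). (120−81)·(315.96−252.65)/(459.84−252.65) + 81 = 39·63.31/207.19 + 81 ≈ 92.92 → 93.
Mumbai: 356.36 lies in 252.65–459.84, so I_lo=81, I_hi=120, C_lo=252.65, C_hi=459.84.
(120−81)/(459.84−252.65) × (356.36−252.65) + 81 = 39/207.19 × 103.71 + 81 ≈ 100.52 → 101.
Beijing: row 835.35–1007.44 (AQI 281–400). (400−281)·(991.43−835.35)/(1007.44−835.35) + 281 = 119·156.08/172.09 + 281 ≈ 388.93 → 389.
Kraków: 172.48 ∈ [140.11, 252.64] ↔ index [41, 80].
41 + (172.48−140.11)·(80−41)/(252.64−140.11) = 41 + 32.37·39/112.53 ≈ 52.22, so AQI = 52.
AQIs: Jakarta=92, Seoul=93, Mumbai=101, Beijing=389, Kraków=52. Sum = 92 + 93 + 101 + 389 + 52 = 727.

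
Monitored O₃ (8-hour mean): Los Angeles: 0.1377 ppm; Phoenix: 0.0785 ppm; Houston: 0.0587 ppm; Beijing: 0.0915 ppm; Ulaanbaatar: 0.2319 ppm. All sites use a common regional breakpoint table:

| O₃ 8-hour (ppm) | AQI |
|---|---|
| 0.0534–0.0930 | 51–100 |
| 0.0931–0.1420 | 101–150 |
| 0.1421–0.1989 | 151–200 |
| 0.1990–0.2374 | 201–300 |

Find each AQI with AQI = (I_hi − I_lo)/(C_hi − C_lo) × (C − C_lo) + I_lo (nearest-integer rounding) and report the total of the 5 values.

Los Angeles 0.1377: bracket 0.0931–0.1420 → index 101–150; slope 49/0.0489, offset 0.0446.
AQI = 101 + 49/0.0489·0.0446 ≈ 145.69 ⇒ 146.
Phoenix: 0.0785 lies in 0.0534–0.0930, so I_lo=51, I_hi=100, C_lo=0.0534, C_hi=0.0930.
(100−51)/(0.0930−0.0534) × (0.0785−0.0534) + 51 = 49/0.0396 × 0.0251 + 51 ≈ 82.06 → 82.
Houston: 0.0587 lies in 0.0534–0.0930, so I_lo=51, I_hi=100, C_lo=0.0534, C_hi=0.0930.
(100−51)/(0.0930−0.0534) × (0.0587−0.0534) + 51 = 49/0.0396 × 0.0053 + 51 ≈ 57.56 → 58.
Beijing: row 0.0534–0.0930 (AQI 51–100). (100−51)·(0.0915−0.0534)/(0.0930−0.0534) + 51 = 49·0.0381/0.0396 + 51 ≈ 98.14 → 98.
Ulaanbaatar: 0.2319 lies in 0.1990–0.2374, so I_lo=201, I_hi=300, C_lo=0.1990, C_hi=0.2374.
(300−201)/(0.2374−0.1990) × (0.2319−0.1990) + 201 = 99/0.0384 × 0.0329 + 201 ≈ 285.82 → 286.
AQIs: Los Angeles=146, Phoenix=82, Houston=58, Beijing=98, Ulaanbaatar=286. Sum = 146 + 82 + 58 + 98 + 286 = 670.

670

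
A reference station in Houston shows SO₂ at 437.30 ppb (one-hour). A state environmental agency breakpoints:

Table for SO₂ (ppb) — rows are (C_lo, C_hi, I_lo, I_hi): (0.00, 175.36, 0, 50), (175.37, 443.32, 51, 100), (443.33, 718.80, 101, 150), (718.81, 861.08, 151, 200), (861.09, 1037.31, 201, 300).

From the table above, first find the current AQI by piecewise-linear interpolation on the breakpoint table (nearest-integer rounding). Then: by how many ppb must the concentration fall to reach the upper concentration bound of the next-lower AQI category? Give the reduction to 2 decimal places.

SO₂: row 175.37–443.32 (AQI 51–100). (100−51)·(437.30−175.37)/(443.32−175.37) + 51 = 49·261.93/267.95 + 51 ≈ 98.90 → 99.
Current AQI 99 is in the Moderate range (51–100). The next-lower category tops out at AQI 50, whose upper concentration bound is 175.36 ppb.
Reduction needed = 437.30 − 175.36 = 261.94 ppb.

261.94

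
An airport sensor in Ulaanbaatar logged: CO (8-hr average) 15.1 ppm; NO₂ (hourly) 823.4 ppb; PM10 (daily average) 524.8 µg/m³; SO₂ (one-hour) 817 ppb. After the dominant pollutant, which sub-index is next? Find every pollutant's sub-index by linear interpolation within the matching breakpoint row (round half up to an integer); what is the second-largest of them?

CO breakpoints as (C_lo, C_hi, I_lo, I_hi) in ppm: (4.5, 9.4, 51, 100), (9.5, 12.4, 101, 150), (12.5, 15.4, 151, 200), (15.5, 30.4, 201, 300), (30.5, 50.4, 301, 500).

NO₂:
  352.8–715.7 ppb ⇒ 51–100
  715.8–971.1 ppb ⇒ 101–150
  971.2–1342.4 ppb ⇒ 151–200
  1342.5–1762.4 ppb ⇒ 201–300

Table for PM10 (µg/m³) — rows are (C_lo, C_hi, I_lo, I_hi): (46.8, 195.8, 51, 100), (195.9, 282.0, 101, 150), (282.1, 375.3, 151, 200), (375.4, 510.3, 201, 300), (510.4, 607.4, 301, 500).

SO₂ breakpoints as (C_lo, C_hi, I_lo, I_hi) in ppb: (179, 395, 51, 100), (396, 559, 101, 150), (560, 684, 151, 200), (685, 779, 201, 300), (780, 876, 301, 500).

331

CO: 15.1 lies in 12.5–15.4, so I_lo=151, I_hi=200, C_lo=12.5, C_hi=15.4.
(200−151)/(15.4−12.5) × (15.1−12.5) + 151 = 49/2.9 × 2.6 + 151 ≈ 194.93 → 195.
NO₂: row 715.8–971.1 (AQI 101–150). (150−101)·(823.4−715.8)/(971.1−715.8) + 101 = 49·107.6/255.3 + 101 ≈ 121.65 → 122.
PM10: 524.8 lies in 510.4–607.4, so I_lo=301, I_hi=500, C_lo=510.4, C_hi=607.4.
(500−301)/(607.4−510.4) × (524.8−510.4) + 301 = 199/97.0 × 14.4 + 301 ≈ 330.54 → 331.
SO₂: 817 lies in 780–876, so I_lo=301, I_hi=500, C_lo=780, C_hi=876.
(500−301)/(876−780) × (817−780) + 301 = 199/96 × 37 + 301 ≈ 377.70 → 378.
Sub-indices: CO→195, NO₂→122, PM10→331, SO₂→378. Ranked high→low: 378, 331, 195, 122. Second-highest sub-index = 331.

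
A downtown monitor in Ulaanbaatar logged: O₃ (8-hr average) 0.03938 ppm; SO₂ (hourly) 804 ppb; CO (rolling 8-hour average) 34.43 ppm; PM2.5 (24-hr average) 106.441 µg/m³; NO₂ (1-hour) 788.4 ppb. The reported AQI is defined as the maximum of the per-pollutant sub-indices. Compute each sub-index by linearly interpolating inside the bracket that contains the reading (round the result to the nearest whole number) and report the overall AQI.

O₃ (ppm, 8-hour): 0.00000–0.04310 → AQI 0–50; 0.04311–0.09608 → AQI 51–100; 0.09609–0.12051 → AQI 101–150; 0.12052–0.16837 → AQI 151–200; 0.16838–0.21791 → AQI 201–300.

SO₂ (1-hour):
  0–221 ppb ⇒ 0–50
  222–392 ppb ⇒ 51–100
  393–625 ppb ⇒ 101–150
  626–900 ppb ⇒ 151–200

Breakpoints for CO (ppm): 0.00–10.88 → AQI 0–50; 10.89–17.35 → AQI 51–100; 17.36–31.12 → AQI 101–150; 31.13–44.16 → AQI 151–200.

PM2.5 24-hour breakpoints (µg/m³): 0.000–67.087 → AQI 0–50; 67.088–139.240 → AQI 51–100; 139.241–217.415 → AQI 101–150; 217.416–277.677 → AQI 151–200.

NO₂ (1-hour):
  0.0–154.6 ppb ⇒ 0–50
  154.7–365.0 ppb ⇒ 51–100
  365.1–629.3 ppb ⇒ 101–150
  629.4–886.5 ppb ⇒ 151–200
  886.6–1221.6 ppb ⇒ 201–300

183

O₃: 0.03938 ∈ [0.00000, 0.04310] ↔ index [0, 50].
0 + (0.03938−0.00000)·(50−0)/(0.04310−0.00000) = 0 + 0.03938·50/0.04310 ≈ 45.68, so AQI = 46.
SO₂: 804 lies in 626–900, so I_lo=151, I_hi=200, C_lo=626, C_hi=900.
(200−151)/(900−626) × (804−626) + 151 = 49/274 × 178 + 151 ≈ 182.83 → 183.
CO: row 31.13–44.16 (AQI 151–200). (200−151)·(34.43−31.13)/(44.16−31.13) + 151 = 49·3.30/13.03 + 151 ≈ 163.41 → 163.
PM2.5: row 67.088–139.240 (AQI 51–100). (100−51)·(106.441−67.088)/(139.240−67.088) + 51 = 49·39.353/72.152 + 51 ≈ 77.73 → 78.
NO₂: 788.4 ∈ [629.4, 886.5] ↔ index [151, 200].
151 + (788.4−629.4)·(200−151)/(886.5−629.4) = 151 + 159.0·49/257.1 ≈ 181.30, so AQI = 181.
Sub-indices: O₃→46, SO₂→183, CO→163, PM2.5→78, NO₂→181. Overall AQI = max = 183; dominant pollutant is SO₂.
AQI 183: Unhealthy.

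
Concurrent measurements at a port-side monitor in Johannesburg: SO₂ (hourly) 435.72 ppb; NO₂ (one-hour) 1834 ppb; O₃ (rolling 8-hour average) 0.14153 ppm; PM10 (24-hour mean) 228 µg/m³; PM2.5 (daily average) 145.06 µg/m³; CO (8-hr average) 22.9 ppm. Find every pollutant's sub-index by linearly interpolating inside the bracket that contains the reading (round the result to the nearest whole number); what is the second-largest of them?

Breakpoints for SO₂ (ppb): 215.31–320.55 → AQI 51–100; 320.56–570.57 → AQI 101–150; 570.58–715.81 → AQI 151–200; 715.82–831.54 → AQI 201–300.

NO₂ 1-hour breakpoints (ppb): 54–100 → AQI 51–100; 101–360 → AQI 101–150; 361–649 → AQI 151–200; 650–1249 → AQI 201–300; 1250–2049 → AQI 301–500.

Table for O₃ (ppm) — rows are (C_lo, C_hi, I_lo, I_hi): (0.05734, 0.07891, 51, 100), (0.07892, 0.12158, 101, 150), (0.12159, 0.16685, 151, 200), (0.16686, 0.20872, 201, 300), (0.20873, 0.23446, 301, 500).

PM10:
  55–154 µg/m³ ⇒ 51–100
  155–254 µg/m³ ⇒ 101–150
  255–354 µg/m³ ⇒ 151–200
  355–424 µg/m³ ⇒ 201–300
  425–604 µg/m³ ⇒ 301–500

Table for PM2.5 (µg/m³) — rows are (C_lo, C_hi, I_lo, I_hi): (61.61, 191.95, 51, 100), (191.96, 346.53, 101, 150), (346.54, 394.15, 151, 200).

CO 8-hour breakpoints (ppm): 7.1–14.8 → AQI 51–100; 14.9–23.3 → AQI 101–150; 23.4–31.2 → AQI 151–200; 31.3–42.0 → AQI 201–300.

173

SO₂: 435.72 lies in 320.56–570.57, so I_lo=101, I_hi=150, C_lo=320.56, C_hi=570.57.
(150−101)/(570.57−320.56) × (435.72−320.56) + 101 = 49/250.01 × 115.16 + 101 ≈ 123.57 → 124.
NO₂: 1834 ∈ [1250, 2049] ↔ index [301, 500].
301 + (1834−1250)·(500−301)/(2049−1250) = 301 + 584·199/799 ≈ 446.45, so AQI = 446.
O₃: 0.14153 ∈ [0.12159, 0.16685] ↔ index [151, 200].
151 + (0.14153−0.12159)·(200−151)/(0.16685−0.12159) = 151 + 0.01994·49/0.04526 ≈ 172.59, so AQI = 173.
PM10: 228 ∈ [155, 254] ↔ index [101, 150].
101 + (228−155)·(150−101)/(254−155) = 101 + 73·49/99 ≈ 137.13, so AQI = 137.
PM2.5: row 61.61–191.95 (AQI 51–100). (100−51)·(145.06−61.61)/(191.95−61.61) + 51 = 49·83.45/130.34 + 51 ≈ 82.37 → 82.
CO: row 14.9–23.3 (AQI 101–150). (150−101)·(22.9−14.9)/(23.3−14.9) + 101 = 49·8.0/8.4 + 101 ≈ 147.67 → 148.
Sub-indices: SO₂→124, NO₂→446, O₃→173, PM10→137, PM2.5→82, CO→148. Ranked high→low: 446, 173, 148, 137, 124, 82. Second-highest sub-index = 173.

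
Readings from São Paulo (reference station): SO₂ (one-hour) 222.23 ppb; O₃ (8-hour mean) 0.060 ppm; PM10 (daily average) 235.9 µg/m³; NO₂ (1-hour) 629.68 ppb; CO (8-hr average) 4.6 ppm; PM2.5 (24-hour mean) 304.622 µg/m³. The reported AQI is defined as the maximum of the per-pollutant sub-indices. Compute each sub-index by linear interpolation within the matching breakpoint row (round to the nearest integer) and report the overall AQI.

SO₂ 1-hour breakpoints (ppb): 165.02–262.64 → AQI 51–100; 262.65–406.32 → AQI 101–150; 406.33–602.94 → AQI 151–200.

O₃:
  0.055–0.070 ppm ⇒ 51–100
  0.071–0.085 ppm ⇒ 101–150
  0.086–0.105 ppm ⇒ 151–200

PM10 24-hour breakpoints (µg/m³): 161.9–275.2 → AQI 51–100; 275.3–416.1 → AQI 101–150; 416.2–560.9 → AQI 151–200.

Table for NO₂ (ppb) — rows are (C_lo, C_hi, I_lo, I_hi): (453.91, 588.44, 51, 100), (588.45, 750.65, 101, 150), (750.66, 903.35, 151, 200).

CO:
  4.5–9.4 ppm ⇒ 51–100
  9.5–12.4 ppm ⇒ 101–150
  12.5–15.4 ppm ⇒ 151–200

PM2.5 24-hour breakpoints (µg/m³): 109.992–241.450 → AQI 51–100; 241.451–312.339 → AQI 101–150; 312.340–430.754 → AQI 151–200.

SO₂: row 165.02–262.64 (AQI 51–100). (100−51)·(222.23−165.02)/(262.64−165.02) + 51 = 49·57.21/97.62 + 51 ≈ 79.72 → 80.
O₃: 0.060 lies in 0.055–0.070, so I_lo=51, I_hi=100, C_lo=0.055, C_hi=0.070.
(100−51)/(0.070−0.055) × (0.060−0.055) + 51 = 49/0.015 × 0.005 + 51 ≈ 67.33 → 67.
PM10: 235.9 lies in 161.9–275.2, so I_lo=51, I_hi=100, C_lo=161.9, C_hi=275.2.
(100−51)/(275.2−161.9) × (235.9−161.9) + 51 = 49/113.3 × 74.0 + 51 ≈ 83.00 → 83.
NO₂: 629.68 ∈ [588.45, 750.65] ↔ index [101, 150].
101 + (629.68−588.45)·(150−101)/(750.65−588.45) = 101 + 41.23·49/162.20 ≈ 113.46, so AQI = 113.
CO 4.6: bracket 4.5–9.4 → index 51–100; slope 49/4.9, offset 0.1.
AQI = 51 + 49/4.9·0.1 ≈ 52.00 ⇒ 52.
PM2.5: 304.622 ∈ [241.451, 312.339] ↔ index [101, 150].
101 + (304.622−241.451)·(150−101)/(312.339−241.451) = 101 + 63.171·49/70.888 ≈ 144.67, so AQI = 145.
Sub-indices: SO₂→80, O₃→67, PM10→83, NO₂→113, CO→52, PM2.5→145. Overall AQI = max = 145; dominant pollutant is PM2.5.
AQI 145: Unhealthy for Sensitive Groups.

145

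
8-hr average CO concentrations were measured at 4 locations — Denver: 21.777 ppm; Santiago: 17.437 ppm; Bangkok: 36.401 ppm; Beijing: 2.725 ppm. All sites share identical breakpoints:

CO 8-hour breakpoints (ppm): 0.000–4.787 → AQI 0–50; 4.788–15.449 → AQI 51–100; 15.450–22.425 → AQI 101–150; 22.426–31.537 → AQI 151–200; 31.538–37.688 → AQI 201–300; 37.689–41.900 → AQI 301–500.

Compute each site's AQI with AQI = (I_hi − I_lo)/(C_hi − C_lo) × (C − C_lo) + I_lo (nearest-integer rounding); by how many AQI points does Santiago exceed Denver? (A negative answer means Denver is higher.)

Denver: row 15.450–22.425 (AQI 101–150). (150−101)·(21.777−15.450)/(22.425−15.450) + 101 = 49·6.327/6.975 + 101 ≈ 145.45 → 145.
Santiago: 17.437 ∈ [15.450, 22.425] ↔ index [101, 150].
101 + (17.437−15.450)·(150−101)/(22.425−15.450) = 101 + 1.987·49/6.975 ≈ 114.96, so AQI = 115.
Bangkok: 36.401 lies in 31.538–37.688, so I_lo=201, I_hi=300, C_lo=31.538, C_hi=37.688.
(300−201)/(37.688−31.538) × (36.401−31.538) + 201 = 99/6.150 × 4.863 + 201 ≈ 279.28 → 279.
Beijing: 2.725 ∈ [0.000, 4.787] ↔ index [0, 50].
0 + (2.725−0.000)·(50−0)/(4.787−0.000) = 0 + 2.725·50/4.787 ≈ 28.46, so AQI = 28.
AQIs: Denver=145, Santiago=115, Bangkok=279, Beijing=28. Santiago (115) − Denver (145) = -30.

-30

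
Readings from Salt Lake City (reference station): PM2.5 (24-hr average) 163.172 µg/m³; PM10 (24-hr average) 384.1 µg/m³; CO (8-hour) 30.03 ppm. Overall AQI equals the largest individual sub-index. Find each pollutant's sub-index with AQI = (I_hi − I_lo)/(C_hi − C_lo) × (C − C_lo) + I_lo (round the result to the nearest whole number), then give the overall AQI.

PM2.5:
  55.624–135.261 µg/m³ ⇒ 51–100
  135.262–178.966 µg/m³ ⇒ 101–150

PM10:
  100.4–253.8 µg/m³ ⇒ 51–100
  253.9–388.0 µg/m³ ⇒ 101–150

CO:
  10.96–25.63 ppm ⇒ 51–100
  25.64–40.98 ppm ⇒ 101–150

PM2.5 163.172: bracket 135.262–178.966 → index 101–150; slope 49/43.704, offset 27.910.
AQI = 101 + 49/43.704·27.910 ≈ 132.29 ⇒ 132.
PM10: 384.1 lies in 253.9–388.0, so I_lo=101, I_hi=150, C_lo=253.9, C_hi=388.0.
(150−101)/(388.0−253.9) × (384.1−253.9) + 101 = 49/134.1 × 130.2 + 101 ≈ 148.57 → 149.
CO: 30.03 ∈ [25.64, 40.98] ↔ index [101, 150].
101 + (30.03−25.64)·(150−101)/(40.98−25.64) = 101 + 4.39·49/15.34 ≈ 115.02, so AQI = 115.
Sub-indices: PM2.5→132, PM10→149, CO→115. Overall AQI = max = 149; dominant pollutant is PM10.
AQI 149: Unhealthy for Sensitive Groups.

149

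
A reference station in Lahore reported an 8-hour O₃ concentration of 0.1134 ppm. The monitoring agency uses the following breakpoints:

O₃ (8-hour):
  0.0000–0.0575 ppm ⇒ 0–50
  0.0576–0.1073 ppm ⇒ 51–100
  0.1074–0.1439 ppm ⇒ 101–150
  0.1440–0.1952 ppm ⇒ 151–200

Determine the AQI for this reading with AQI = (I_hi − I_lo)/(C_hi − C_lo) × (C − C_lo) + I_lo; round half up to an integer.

O₃: 0.1134 ∈ [0.1074, 0.1439] ↔ index [101, 150].
101 + (0.1134−0.1074)·(150−101)/(0.1439−0.1074) = 101 + 0.0060·49/0.0365 ≈ 109.05, so AQI = 109.

109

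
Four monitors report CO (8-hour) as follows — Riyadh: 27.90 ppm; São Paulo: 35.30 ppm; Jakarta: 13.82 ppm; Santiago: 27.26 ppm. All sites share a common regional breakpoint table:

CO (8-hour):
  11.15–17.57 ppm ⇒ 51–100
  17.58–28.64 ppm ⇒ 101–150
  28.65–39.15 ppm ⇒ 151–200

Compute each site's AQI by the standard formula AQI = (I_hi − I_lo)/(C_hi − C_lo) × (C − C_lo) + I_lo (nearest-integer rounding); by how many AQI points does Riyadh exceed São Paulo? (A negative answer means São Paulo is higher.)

Riyadh: row 17.58–28.64 (AQI 101–150). (150−101)·(27.90−17.58)/(28.64−17.58) + 101 = 49·10.32/11.06 + 101 ≈ 146.72 → 147.
São Paulo: 35.30 ∈ [28.65, 39.15] ↔ index [151, 200].
151 + (35.30−28.65)·(200−151)/(39.15−28.65) = 151 + 6.65·49/10.50 ≈ 182.03, so AQI = 182.
Jakarta: row 11.15–17.57 (AQI 51–100). (100−51)·(13.82−11.15)/(17.57−11.15) + 51 = 49·2.67/6.42 + 51 ≈ 71.38 → 71.
Santiago: 27.26 ∈ [17.58, 28.64] ↔ index [101, 150].
101 + (27.26−17.58)·(150−101)/(28.64−17.58) = 101 + 9.68·49/11.06 ≈ 143.89, so AQI = 144.
AQIs: Riyadh=147, São Paulo=182, Jakarta=71, Santiago=144. Riyadh (147) − São Paulo (182) = -35.

-35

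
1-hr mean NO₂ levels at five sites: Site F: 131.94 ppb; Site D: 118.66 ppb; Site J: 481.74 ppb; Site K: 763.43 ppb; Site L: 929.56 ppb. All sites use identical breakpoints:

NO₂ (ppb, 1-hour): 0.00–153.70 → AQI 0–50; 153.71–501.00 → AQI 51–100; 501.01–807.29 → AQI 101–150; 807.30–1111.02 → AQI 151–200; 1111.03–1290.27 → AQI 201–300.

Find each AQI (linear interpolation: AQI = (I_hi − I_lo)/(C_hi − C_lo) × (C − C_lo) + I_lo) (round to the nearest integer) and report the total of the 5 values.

Site F: 131.94 ∈ [0.00, 153.70] ↔ index [0, 50].
0 + (131.94−0.00)·(50−0)/(153.70−0.00) = 0 + 131.94·50/153.70 ≈ 42.92, so AQI = 43.
Site D: 118.66 ∈ [0.00, 153.70] ↔ index [0, 50].
0 + (118.66−0.00)·(50−0)/(153.70−0.00) = 0 + 118.66·50/153.70 ≈ 38.60, so AQI = 39.
Site J: row 153.71–501.00 (AQI 51–100). (100−51)·(481.74−153.71)/(501.00−153.71) + 51 = 49·328.03/347.29 + 51 ≈ 97.28 → 97.
Site K: 763.43 lies in 501.01–807.29, so I_lo=101, I_hi=150, C_lo=501.01, C_hi=807.29.
(150−101)/(807.29−501.01) × (763.43−501.01) + 101 = 49/306.28 × 262.42 + 101 ≈ 142.98 → 143.
Site L: 929.56 ∈ [807.30, 1111.02] ↔ index [151, 200].
151 + (929.56−807.30)·(200−151)/(1111.02−807.30) = 151 + 122.26·49/303.72 ≈ 170.72, so AQI = 171.
AQIs: Site F=43, Site D=39, Site J=97, Site K=143, Site L=171. Sum = 43 + 39 + 97 + 143 + 171 = 493.

493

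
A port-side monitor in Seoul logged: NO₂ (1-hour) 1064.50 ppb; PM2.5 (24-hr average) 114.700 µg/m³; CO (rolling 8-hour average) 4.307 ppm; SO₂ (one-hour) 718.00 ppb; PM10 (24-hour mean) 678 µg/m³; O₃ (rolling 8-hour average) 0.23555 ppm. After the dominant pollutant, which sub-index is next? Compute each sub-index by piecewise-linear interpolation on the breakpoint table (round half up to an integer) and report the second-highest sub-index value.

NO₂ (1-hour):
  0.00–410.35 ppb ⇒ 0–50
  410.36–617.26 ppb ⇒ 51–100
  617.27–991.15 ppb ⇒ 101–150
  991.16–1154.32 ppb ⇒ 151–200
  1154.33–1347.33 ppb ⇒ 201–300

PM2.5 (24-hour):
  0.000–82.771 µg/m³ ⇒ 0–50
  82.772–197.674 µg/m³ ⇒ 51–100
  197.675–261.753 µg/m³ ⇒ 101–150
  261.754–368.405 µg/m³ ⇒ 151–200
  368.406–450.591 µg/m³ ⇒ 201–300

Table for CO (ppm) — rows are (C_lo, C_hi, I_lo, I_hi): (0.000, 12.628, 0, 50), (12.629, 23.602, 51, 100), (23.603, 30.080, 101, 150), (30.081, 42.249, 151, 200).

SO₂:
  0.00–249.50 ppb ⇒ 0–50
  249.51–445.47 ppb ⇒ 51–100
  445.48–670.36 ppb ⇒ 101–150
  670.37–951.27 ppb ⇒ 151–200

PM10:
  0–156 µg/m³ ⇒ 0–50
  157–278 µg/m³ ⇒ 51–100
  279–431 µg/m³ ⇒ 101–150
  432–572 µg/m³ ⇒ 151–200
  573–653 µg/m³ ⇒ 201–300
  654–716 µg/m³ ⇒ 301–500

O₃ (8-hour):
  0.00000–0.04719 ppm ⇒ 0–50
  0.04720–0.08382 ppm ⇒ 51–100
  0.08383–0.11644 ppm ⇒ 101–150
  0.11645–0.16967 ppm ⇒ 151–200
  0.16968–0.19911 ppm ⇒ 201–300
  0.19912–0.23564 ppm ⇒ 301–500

378

NO₂: row 991.16–1154.32 (AQI 151–200). (200−151)·(1064.50−991.16)/(1154.32−991.16) + 151 = 49·73.34/163.16 + 151 ≈ 173.03 → 173.
PM2.5: 114.700 lies in 82.772–197.674, so I_lo=51, I_hi=100, C_lo=82.772, C_hi=197.674.
(100−51)/(197.674−82.772) × (114.700−82.772) + 51 = 49/114.902 × 31.928 + 51 ≈ 64.62 → 65.
CO 4.307: bracket 0.000–12.628 → index 0–50; slope 50/12.628, offset 4.307.
AQI = 0 + 50/12.628·4.307 ≈ 17.05 ⇒ 17.
SO₂: 718.00 lies in 670.37–951.27, so I_lo=151, I_hi=200, C_lo=670.37, C_hi=951.27.
(200−151)/(951.27−670.37) × (718.00−670.37) + 151 = 49/280.90 × 47.63 + 151 ≈ 159.31 → 159.
PM10: 678 ∈ [654, 716] ↔ index [301, 500].
301 + (678−654)·(500−301)/(716−654) = 301 + 24·199/62 ≈ 378.03, so AQI = 378.
O₃: 0.23555 lies in 0.19912–0.23564, so I_lo=301, I_hi=500, C_lo=0.19912, C_hi=0.23564.
(500−301)/(0.23564−0.19912) × (0.23555−0.19912) + 301 = 199/0.03652 × 0.03643 + 301 ≈ 499.51 → 500.
Sub-indices: NO₂→173, PM2.5→65, CO→17, SO₂→159, PM10→378, O₃→500. Ranked high→low: 500, 378, 173, 159, 65, 17. Second-highest sub-index = 378.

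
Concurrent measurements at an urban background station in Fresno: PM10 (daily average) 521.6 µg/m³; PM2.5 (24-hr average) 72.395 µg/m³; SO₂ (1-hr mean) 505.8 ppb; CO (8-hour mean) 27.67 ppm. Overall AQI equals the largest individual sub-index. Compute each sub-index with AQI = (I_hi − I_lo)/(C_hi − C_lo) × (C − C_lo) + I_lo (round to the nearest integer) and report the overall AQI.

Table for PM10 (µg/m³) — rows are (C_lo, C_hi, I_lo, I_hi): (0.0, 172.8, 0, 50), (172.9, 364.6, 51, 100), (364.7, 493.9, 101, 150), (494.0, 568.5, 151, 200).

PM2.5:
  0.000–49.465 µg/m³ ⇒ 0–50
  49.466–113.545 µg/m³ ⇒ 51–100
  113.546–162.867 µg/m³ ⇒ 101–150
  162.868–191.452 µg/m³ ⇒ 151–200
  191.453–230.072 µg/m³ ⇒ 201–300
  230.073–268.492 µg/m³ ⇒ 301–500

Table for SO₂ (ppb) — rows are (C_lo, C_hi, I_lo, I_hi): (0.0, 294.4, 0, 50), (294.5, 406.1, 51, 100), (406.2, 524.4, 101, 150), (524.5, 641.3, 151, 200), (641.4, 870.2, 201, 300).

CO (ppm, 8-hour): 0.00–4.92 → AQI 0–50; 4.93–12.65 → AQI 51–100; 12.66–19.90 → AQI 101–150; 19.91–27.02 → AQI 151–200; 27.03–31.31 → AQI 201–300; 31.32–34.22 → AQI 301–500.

216

PM10: row 494.0–568.5 (AQI 151–200). (200−151)·(521.6−494.0)/(568.5−494.0) + 151 = 49·27.6/74.5 + 151 ≈ 169.15 → 169.
PM2.5: row 49.466–113.545 (AQI 51–100). (100−51)·(72.395−49.466)/(113.545−49.466) + 51 = 49·22.929/64.079 + 51 ≈ 68.53 → 69.
SO₂: row 406.2–524.4 (AQI 101–150). (150−101)·(505.8−406.2)/(524.4−406.2) + 101 = 49·99.6/118.2 + 101 ≈ 142.29 → 142.
CO 27.67: bracket 27.03–31.31 → index 201–300; slope 99/4.28, offset 0.64.
AQI = 201 + 99/4.28·0.64 ≈ 215.80 ⇒ 216.
Sub-indices: PM10→169, PM2.5→69, SO₂→142, CO→216. Overall AQI = max = 216; dominant pollutant is CO.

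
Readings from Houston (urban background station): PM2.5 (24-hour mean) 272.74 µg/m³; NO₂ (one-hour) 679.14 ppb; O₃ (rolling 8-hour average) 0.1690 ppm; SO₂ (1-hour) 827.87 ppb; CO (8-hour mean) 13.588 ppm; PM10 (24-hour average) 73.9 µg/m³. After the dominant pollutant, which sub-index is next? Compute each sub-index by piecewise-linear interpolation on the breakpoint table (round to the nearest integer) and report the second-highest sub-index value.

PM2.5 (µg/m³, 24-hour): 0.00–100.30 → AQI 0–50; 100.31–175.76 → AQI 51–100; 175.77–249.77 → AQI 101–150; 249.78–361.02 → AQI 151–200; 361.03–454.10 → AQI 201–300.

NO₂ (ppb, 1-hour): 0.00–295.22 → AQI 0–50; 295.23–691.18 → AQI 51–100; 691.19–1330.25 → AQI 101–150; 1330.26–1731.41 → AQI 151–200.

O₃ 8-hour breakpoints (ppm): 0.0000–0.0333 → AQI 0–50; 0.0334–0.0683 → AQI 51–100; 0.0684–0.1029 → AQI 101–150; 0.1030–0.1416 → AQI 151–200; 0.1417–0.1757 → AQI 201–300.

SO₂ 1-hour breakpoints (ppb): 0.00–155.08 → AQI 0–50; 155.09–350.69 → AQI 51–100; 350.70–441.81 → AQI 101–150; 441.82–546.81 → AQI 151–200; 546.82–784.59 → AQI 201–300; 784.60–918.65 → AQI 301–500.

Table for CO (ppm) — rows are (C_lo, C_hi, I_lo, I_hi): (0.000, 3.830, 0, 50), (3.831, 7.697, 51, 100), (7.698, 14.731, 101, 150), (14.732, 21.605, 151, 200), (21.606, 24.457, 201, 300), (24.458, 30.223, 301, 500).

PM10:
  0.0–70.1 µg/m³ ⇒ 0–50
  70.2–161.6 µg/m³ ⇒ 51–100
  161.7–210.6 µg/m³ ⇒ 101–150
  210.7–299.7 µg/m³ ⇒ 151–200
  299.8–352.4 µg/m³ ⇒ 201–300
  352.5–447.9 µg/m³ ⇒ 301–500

PM2.5: 272.74 lies in 249.78–361.02, so I_lo=151, I_hi=200, C_lo=249.78, C_hi=361.02.
(200−151)/(361.02−249.78) × (272.74−249.78) + 151 = 49/111.24 × 22.96 + 151 ≈ 161.11 → 161.
NO₂: 679.14 lies in 295.23–691.18, so I_lo=51, I_hi=100, C_lo=295.23, C_hi=691.18.
(100−51)/(691.18−295.23) × (679.14−295.23) + 51 = 49/395.95 × 383.91 + 51 ≈ 98.51 → 99.
O₃: 0.1690 lies in 0.1417–0.1757, so I_lo=201, I_hi=300, C_lo=0.1417, C_hi=0.1757.
(300−201)/(0.1757−0.1417) × (0.1690−0.1417) + 201 = 99/0.0340 × 0.0273 + 201 ≈ 280.49 → 280.
SO₂: row 784.60–918.65 (AQI 301–500). (500−301)·(827.87−784.60)/(918.65−784.60) + 301 = 199·43.27/134.05 + 301 ≈ 365.24 → 365.
CO: row 7.698–14.731 (AQI 101–150). (150−101)·(13.588−7.698)/(14.731−7.698) + 101 = 49·5.890/7.033 + 101 ≈ 142.04 → 142.
PM10: 73.9 ∈ [70.2, 161.6] ↔ index [51, 100].
51 + (73.9−70.2)·(100−51)/(161.6−70.2) = 51 + 3.7·49/91.4 ≈ 52.98, so AQI = 53.
Sub-indices: PM2.5→161, NO₂→99, O₃→280, SO₂→365, CO→142, PM10→53. Ranked high→low: 365, 280, 161, 142, 99, 53. Second-highest sub-index = 280.

280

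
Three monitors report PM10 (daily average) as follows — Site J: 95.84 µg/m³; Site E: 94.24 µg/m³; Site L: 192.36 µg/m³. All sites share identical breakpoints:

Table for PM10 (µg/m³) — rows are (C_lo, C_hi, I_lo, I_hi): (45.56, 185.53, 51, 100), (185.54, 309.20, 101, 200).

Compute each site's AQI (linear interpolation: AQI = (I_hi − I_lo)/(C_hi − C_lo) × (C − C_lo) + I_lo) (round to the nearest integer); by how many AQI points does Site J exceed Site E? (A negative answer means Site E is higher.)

1

Site J: 95.84 lies in 45.56–185.53, so I_lo=51, I_hi=100, C_lo=45.56, C_hi=185.53.
(100−51)/(185.53−45.56) × (95.84−45.56) + 51 = 49/139.97 × 50.28 + 51 ≈ 68.60 → 69.
Site E: 94.24 lies in 45.56–185.53, so I_lo=51, I_hi=100, C_lo=45.56, C_hi=185.53.
(100−51)/(185.53−45.56) × (94.24−45.56) + 51 = 49/139.97 × 48.68 + 51 ≈ 68.04 → 68.
Site L: 192.36 ∈ [185.54, 309.20] ↔ index [101, 200].
101 + (192.36−185.54)·(200−101)/(309.20−185.54) = 101 + 6.82·99/123.66 ≈ 106.46, so AQI = 106.
AQIs: Site J=69, Site E=68, Site L=106. Site J (69) − Site E (68) = 1.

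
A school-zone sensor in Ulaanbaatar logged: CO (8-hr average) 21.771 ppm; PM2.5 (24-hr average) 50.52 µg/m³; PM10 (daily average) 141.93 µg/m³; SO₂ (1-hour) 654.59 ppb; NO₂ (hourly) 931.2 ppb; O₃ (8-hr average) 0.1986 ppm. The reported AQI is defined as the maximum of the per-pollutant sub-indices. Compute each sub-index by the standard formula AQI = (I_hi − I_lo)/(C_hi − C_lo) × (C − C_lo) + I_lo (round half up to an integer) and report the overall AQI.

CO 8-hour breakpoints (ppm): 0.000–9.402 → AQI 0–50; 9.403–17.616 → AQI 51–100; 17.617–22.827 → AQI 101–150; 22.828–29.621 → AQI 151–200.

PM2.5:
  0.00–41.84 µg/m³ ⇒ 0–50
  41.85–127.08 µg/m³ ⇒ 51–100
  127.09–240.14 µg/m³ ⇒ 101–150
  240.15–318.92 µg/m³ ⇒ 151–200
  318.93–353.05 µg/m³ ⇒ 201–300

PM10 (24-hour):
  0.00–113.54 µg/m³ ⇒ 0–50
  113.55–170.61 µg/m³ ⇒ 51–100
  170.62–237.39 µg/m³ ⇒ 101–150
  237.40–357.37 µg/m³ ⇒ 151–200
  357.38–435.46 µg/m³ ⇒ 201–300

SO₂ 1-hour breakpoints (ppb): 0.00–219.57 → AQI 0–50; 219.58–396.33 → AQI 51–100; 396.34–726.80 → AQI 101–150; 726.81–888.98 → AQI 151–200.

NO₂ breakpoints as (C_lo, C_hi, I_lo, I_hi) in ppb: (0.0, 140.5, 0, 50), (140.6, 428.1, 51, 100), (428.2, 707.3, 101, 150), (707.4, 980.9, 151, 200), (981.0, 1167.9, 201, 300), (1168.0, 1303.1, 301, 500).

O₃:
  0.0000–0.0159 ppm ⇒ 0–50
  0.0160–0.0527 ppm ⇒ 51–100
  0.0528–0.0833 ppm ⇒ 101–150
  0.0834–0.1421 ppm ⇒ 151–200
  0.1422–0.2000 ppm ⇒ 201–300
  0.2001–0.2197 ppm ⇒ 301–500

298

CO: 21.771 lies in 17.617–22.827, so I_lo=101, I_hi=150, C_lo=17.617, C_hi=22.827.
(150−101)/(22.827−17.617) × (21.771−17.617) + 101 = 49/5.210 × 4.154 + 101 ≈ 140.07 → 140.
PM2.5: row 41.85–127.08 (AQI 51–100). (100−51)·(50.52−41.85)/(127.08−41.85) + 51 = 49·8.67/85.23 + 51 ≈ 55.98 → 56.
PM10 141.93: bracket 113.55–170.61 → index 51–100; slope 49/57.06, offset 28.38.
AQI = 51 + 49/57.06·28.38 ≈ 75.37 ⇒ 75.
SO₂: 654.59 ∈ [396.34, 726.80] ↔ index [101, 150].
101 + (654.59−396.34)·(150−101)/(726.80−396.34) = 101 + 258.25·49/330.46 ≈ 139.29, so AQI = 139.
NO₂: 931.2 lies in 707.4–980.9, so I_lo=151, I_hi=200, C_lo=707.4, C_hi=980.9.
(200−151)/(980.9−707.4) × (931.2−707.4) + 151 = 49/273.5 × 223.8 + 151 ≈ 191.10 → 191.
O₃: row 0.1422–0.2000 (AQI 201–300). (300−201)·(0.1986−0.1422)/(0.2000−0.1422) + 201 = 99·0.0564/0.0578 + 201 ≈ 297.60 → 298.
Sub-indices: CO→140, PM2.5→56, PM10→75, SO₂→139, NO₂→191, O₃→298. Overall AQI = max = 298; dominant pollutant is O₃.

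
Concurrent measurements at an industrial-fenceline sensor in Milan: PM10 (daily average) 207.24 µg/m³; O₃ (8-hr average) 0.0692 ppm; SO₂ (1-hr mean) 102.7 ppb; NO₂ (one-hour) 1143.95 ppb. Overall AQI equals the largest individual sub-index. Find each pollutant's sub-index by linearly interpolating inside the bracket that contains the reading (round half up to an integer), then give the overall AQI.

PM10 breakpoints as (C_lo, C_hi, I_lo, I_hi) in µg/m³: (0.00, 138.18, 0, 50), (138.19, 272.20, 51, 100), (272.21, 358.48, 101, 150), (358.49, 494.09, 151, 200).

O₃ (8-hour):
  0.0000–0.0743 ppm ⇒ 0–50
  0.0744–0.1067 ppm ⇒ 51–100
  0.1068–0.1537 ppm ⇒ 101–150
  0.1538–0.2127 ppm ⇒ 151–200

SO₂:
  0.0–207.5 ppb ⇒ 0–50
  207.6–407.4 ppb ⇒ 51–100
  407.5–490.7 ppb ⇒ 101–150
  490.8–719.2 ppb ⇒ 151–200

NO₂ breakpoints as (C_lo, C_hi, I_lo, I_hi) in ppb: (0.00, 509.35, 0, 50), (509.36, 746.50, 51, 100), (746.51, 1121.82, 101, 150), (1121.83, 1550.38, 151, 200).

154

PM10: row 138.19–272.20 (AQI 51–100). (100−51)·(207.24−138.19)/(272.20−138.19) + 51 = 49·69.05/134.01 + 51 ≈ 76.25 → 76.
O₃: 0.0692 lies in 0.0000–0.0743, so I_lo=0, I_hi=50, C_lo=0.0000, C_hi=0.0743.
(50−0)/(0.0743−0.0000) × (0.0692−0.0000) + 0 = 50/0.0743 × 0.0692 + 0 ≈ 46.57 → 47.
SO₂: 102.7 ∈ [0.0, 207.5] ↔ index [0, 50].
0 + (102.7−0.0)·(50−0)/(207.5−0.0) = 0 + 102.7·50/207.5 ≈ 24.75, so AQI = 25.
NO₂ 1143.95: bracket 1121.83–1550.38 → index 151–200; slope 49/428.55, offset 22.12.
AQI = 151 + 49/428.55·22.12 ≈ 153.53 ⇒ 154.
Sub-indices: PM10→76, O₃→47, SO₂→25, NO₂→154. Overall AQI = max = 154; dominant pollutant is NO₂.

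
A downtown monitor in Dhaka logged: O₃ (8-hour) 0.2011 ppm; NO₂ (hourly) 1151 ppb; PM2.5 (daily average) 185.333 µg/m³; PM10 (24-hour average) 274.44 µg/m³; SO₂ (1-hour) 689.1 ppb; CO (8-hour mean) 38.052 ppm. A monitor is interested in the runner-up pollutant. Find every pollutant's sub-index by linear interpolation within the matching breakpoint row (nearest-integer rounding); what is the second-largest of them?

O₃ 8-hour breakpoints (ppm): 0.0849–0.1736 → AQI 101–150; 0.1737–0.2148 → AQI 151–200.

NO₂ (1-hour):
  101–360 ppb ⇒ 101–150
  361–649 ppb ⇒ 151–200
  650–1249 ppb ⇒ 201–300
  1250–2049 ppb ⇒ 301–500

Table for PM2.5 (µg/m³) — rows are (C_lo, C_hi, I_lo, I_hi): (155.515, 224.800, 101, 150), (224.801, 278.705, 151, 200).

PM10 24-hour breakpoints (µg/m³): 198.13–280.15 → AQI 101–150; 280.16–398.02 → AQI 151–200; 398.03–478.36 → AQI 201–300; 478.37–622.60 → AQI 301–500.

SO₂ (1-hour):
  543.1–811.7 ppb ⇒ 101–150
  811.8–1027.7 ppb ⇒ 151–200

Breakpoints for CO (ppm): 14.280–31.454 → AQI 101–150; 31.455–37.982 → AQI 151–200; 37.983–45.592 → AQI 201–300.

O₃: 0.2011 lies in 0.1737–0.2148, so I_lo=151, I_hi=200, C_lo=0.1737, C_hi=0.2148.
(200−151)/(0.2148−0.1737) × (0.2011−0.1737) + 151 = 49/0.0411 × 0.0274 + 151 ≈ 183.67 → 184.
NO₂: row 650–1249 (AQI 201–300). (300−201)·(1151−650)/(1249−650) + 201 = 99·501/599 + 201 ≈ 283.80 → 284.
PM2.5: 185.333 ∈ [155.515, 224.800] ↔ index [101, 150].
101 + (185.333−155.515)·(150−101)/(224.800−155.515) = 101 + 29.818·49/69.285 ≈ 122.09, so AQI = 122.
PM10: 274.44 lies in 198.13–280.15, so I_lo=101, I_hi=150, C_lo=198.13, C_hi=280.15.
(150−101)/(280.15−198.13) × (274.44−198.13) + 101 = 49/82.02 × 76.31 + 101 ≈ 146.59 → 147.
SO₂ 689.1: bracket 543.1–811.7 → index 101–150; slope 49/268.6, offset 146.0.
AQI = 101 + 49/268.6·146.0 ≈ 127.63 ⇒ 128.
CO: row 37.983–45.592 (AQI 201–300). (300−201)·(38.052−37.983)/(45.592−37.983) + 201 = 99·0.069/7.609 + 201 ≈ 201.90 → 202.
Sub-indices: O₃→184, NO₂→284, PM2.5→122, PM10→147, SO₂→128, CO→202. Ranked high→low: 284, 202, 184, 147, 128, 122. Second-highest sub-index = 202.

202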